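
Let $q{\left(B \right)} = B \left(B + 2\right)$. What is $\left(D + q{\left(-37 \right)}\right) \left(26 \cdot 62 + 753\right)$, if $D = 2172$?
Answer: $8199455$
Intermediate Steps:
$q{\left(B \right)} = B \left(2 + B\right)$
$\left(D + q{\left(-37 \right)}\right) \left(26 \cdot 62 + 753\right) = \left(2172 - 37 \left(2 - 37\right)\right) \left(26 \cdot 62 + 753\right) = \left(2172 - -1295\right) \left(1612 + 753\right) = \left(2172 + 1295\right) 2365 = 3467 \cdot 2365 = 8199455$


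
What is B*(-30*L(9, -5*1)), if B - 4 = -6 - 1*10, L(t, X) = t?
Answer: 3240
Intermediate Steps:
B = -12 (B = 4 + (-6 - 1*10) = 4 + (-6 - 10) = 4 - 16 = -12)
B*(-30*L(9, -5*1)) = -(-360)*9 = -12*(-270) = 3240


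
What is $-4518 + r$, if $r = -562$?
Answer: $-5080$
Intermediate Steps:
$-4518 + r = -4518 - 562 = -5080$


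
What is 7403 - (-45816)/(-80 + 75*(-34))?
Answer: 9712037/1315 ≈ 7385.6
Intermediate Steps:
7403 - (-45816)/(-80 + 75*(-34)) = 7403 - (-45816)/(-80 - 2550) = 7403 - (-45816)/(-2630) = 7403 - (-45816)*(-1)/2630 = 7403 - 1*22908/1315 = 7403 - 22908/1315 = 9712037/1315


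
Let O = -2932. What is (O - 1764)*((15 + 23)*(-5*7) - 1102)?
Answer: 11420672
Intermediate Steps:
(O - 1764)*((15 + 23)*(-5*7) - 1102) = (-2932 - 1764)*((15 + 23)*(-5*7) - 1102) = -4696*(38*(-35) - 1102) = -4696*(-1330 - 1102) = -4696*(-2432) = 11420672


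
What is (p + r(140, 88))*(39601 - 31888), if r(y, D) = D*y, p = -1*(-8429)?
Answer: 160037037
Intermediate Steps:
p = 8429
(p + r(140, 88))*(39601 - 31888) = (8429 + 88*140)*(39601 - 31888) = (8429 + 12320)*7713 = 20749*7713 = 160037037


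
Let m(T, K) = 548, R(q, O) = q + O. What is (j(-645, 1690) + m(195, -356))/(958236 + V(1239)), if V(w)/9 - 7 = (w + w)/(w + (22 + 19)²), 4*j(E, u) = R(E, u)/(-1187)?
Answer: 316437845/553588189739 ≈ 0.00057161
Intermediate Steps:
R(q, O) = O + q
j(E, u) = -E/4748 - u/4748 (j(E, u) = ((u + E)/(-1187))/4 = ((E + u)*(-1/1187))/4 = (-E/1187 - u/1187)/4 = -E/4748 - u/4748)
V(w) = 63 + 18*w/(1681 + w) (V(w) = 63 + 9*((w + w)/(w + (22 + 19)²)) = 63 + 9*((2*w)/(w + 41²)) = 63 + 9*((2*w)/(w + 1681)) = 63 + 9*((2*w)/(1681 + w)) = 63 + 9*(2*w/(1681 + w)) = 63 + 18*w/(1681 + w))
(j(-645, 1690) + m(195, -356))/(958236 + V(1239)) = ((-1/4748*(-645) - 1/4748*1690) + 548)/(958236 + 9*(11767 + 9*1239)/(1681 + 1239)) = ((645/4748 - 845/2374) + 548)/(958236 + 9*(11767 + 11151)/2920) = (-1045/4748 + 548)/(958236 + 9*(1/2920)*22918) = 2600859/(4748*(958236 + 103131/1460)) = 2600859/(4748*(1399127691/1460)) = (2600859/4748)*(1460/1399127691) = 316437845/553588189739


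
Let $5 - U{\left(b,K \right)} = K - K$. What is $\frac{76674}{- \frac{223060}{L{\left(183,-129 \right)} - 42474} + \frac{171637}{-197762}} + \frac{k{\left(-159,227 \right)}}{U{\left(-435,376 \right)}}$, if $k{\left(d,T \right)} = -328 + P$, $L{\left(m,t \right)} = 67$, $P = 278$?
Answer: $\frac{214219210913902}{12278060487} \approx 17447.0$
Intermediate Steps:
$U{\left(b,K \right)} = 5$ ($U{\left(b,K \right)} = 5 - \left(K - K\right) = 5 - 0 = 5 + 0 = 5$)
$k{\left(d,T \right)} = -50$ ($k{\left(d,T \right)} = -328 + 278 = -50$)
$\frac{76674}{- \frac{223060}{L{\left(183,-129 \right)} - 42474} + \frac{171637}{-197762}} + \frac{k{\left(-159,227 \right)}}{U{\left(-435,376 \right)}} = \frac{76674}{- \frac{223060}{67 - 42474} + \frac{171637}{-197762}} - \frac{50}{5} = \frac{76674}{- \frac{223060}{-42407} + 171637 \left(- \frac{1}{197762}\right)} - 10 = \frac{76674}{\left(-223060\right) \left(- \frac{1}{42407}\right) - \frac{171637}{197762}} - 10 = \frac{76674}{\frac{223060}{42407} - \frac{171637}{197762}} - 10 = \frac{76674}{\frac{36834181461}{8386493134}} - 10 = 76674 \cdot \frac{8386493134}{36834181461} - 10 = \frac{214341991518772}{12278060487} - 10 = \frac{214219210913902}{12278060487}$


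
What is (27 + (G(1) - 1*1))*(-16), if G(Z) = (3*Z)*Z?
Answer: -464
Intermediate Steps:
G(Z) = 3*Z²
(27 + (G(1) - 1*1))*(-16) = (27 + (3*1² - 1*1))*(-16) = (27 + (3*1 - 1))*(-16) = (27 + (3 - 1))*(-16) = (27 + 2)*(-16) = 29*(-16) = -464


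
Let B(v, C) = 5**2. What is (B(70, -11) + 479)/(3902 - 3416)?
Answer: 28/27 ≈ 1.0370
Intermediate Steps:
B(v, C) = 25
(B(70, -11) + 479)/(3902 - 3416) = (25 + 479)/(3902 - 3416) = 504/486 = 504*(1/486) = 28/27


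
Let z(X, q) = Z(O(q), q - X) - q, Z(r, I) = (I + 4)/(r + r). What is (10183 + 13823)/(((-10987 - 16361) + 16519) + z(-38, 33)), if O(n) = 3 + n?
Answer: -576144/260663 ≈ -2.2103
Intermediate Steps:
Z(r, I) = (4 + I)/(2*r) (Z(r, I) = (4 + I)/((2*r)) = (4 + I)*(1/(2*r)) = (4 + I)/(2*r))
z(X, q) = -q + (4 + q - X)/(2*(3 + q)) (z(X, q) = (4 + (q - X))/(2*(3 + q)) - q = (4 + q - X)/(2*(3 + q)) - q = -q + (4 + q - X)/(2*(3 + q)))
(10183 + 13823)/(((-10987 - 16361) + 16519) + z(-38, 33)) = (10183 + 13823)/(((-10987 - 16361) + 16519) + (4 + 33 - 1*(-38) - 2*33*(3 + 33))/(2*(3 + 33))) = 24006/((-27348 + 16519) + (1/2)*(4 + 33 + 38 - 2*33*36)/36) = 24006/(-10829 + (1/2)*(1/36)*(4 + 33 + 38 - 2376)) = 24006/(-10829 + (1/2)*(1/36)*(-2301)) = 24006/(-10829 - 767/24) = 24006/(-260663/24) = 24006*(-24/260663) = -576144/260663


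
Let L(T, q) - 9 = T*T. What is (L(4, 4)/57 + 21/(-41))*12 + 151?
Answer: 116941/779 ≈ 150.12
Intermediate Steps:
L(T, q) = 9 + T**2 (L(T, q) = 9 + T*T = 9 + T**2)
(L(4, 4)/57 + 21/(-41))*12 + 151 = ((9 + 4**2)/57 + 21/(-41))*12 + 151 = ((9 + 16)*(1/57) + 21*(-1/41))*12 + 151 = (25*(1/57) - 21/41)*12 + 151 = (25/57 - 21/41)*12 + 151 = -172/2337*12 + 151 = -688/779 + 151 = 116941/779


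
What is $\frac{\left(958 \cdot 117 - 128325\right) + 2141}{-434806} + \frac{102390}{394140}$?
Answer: $\frac{834606201}{2856240614} \approx 0.2922$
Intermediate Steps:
$\frac{\left(958 \cdot 117 - 128325\right) + 2141}{-434806} + \frac{102390}{394140} = \left(\left(112086 - 128325\right) + 2141\right) \left(- \frac{1}{434806}\right) + 102390 \cdot \frac{1}{394140} = \left(-16239 + 2141\right) \left(- \frac{1}{434806}\right) + \frac{3413}{13138} = \left(-14098\right) \left(- \frac{1}{434806}\right) + \frac{3413}{13138} = \frac{7049}{217403} + \frac{3413}{13138} = \frac{834606201}{2856240614}$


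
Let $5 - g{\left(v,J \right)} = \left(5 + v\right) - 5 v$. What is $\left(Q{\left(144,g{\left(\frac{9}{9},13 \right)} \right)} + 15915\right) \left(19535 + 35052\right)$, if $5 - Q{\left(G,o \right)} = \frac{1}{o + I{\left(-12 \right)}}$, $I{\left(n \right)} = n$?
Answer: $\frac{6952254907}{8} \approx 8.6903 \cdot 10^{8}$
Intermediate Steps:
$g{\left(v,J \right)} = 4 v$ ($g{\left(v,J \right)} = 5 - \left(\left(5 + v\right) - 5 v\right) = 5 - \left(5 - 4 v\right) = 5 + \left(-5 + 4 v\right) = 4 v$)
$Q{\left(G,o \right)} = 5 - \frac{1}{-12 + o}$ ($Q{\left(G,o \right)} = 5 - \frac{1}{o - 12} = 5 - \frac{1}{-12 + o}$)
$\left(Q{\left(144,g{\left(\frac{9}{9},13 \right)} \right)} + 15915\right) \left(19535 + 35052\right) = \left(\frac{-61 + 5 \cdot 4 \cdot \frac{9}{9}}{-12 + 4 \cdot \frac{9}{9}} + 15915\right) \left(19535 + 35052\right) = \left(\frac{-61 + 5 \cdot 4 \cdot 9 \cdot \frac{1}{9}}{-12 + 4 \cdot 9 \cdot \frac{1}{9}} + 15915\right) 54587 = \left(\frac{-61 + 5 \cdot 4 \cdot 1}{-12 + 4 \cdot 1} + 15915\right) 54587 = \left(\frac{-61 + 5 \cdot 4}{-12 + 4} + 15915\right) 54587 = \left(\frac{-61 + 20}{-8} + 15915\right) 54587 = \left(\left(- \frac{1}{8}\right) \left(-41\right) + 15915\right) 54587 = \left(\frac{41}{8} + 15915\right) 54587 = \frac{127361}{8} \cdot 54587 = \frac{6952254907}{8}$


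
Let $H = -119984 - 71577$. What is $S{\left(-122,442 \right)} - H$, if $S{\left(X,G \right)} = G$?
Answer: $192003$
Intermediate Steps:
$H = -191561$ ($H = -119984 - 71577 = -191561$)
$S{\left(-122,442 \right)} - H = 442 - -191561 = 442 + 191561 = 192003$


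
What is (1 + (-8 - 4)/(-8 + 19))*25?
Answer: -25/11 ≈ -2.2727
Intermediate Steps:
(1 + (-8 - 4)/(-8 + 19))*25 = (1 - 12/11)*25 = -1/11*25 = -25/11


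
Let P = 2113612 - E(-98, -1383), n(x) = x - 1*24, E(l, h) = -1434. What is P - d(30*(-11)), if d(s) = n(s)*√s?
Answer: 2115046 + 354*I*√330 ≈ 2.115e+6 + 6430.7*I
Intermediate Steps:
n(x) = -24 + x (n(x) = x - 24 = -24 + x)
d(s) = √s*(-24 + s) (d(s) = (-24 + s)*√s = √s*(-24 + s))
P = 2115046 (P = 2113612 - 1*(-1434) = 2113612 + 1434 = 2115046)
P - d(30*(-11)) = 2115046 - √(30*(-11))*(-24 + 30*(-11)) = 2115046 - √(-330)*(-24 - 330) = 2115046 - I*√330*(-354) = 2115046 - (-354)*I*√330 = 2115046 + 354*I*√330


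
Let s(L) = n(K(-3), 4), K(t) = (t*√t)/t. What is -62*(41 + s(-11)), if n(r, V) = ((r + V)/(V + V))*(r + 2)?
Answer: -10323/4 - 93*I*√3/2 ≈ -2580.8 - 80.54*I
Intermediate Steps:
K(t) = √t (K(t) = t^(3/2)/t = √t)
n(r, V) = (2 + r)*(V + r)/(2*V) (n(r, V) = ((V + r)/((2*V)))*(2 + r) = ((V + r)*(1/(2*V)))*(2 + r) = ((V + r)/(2*V))*(2 + r) = (2 + r)*(V + r)/(2*V))
s(L) = 5/8 + 3*I*√3/4 (s(L) = (½)*((√(-3))² + 2*√(-3) + 4*(2 + √(-3)))/4 = (½)*(¼)*((I*√3)² + 2*(I*√3) + 4*(2 + I*√3)) = (½)*(¼)*(-3 + 2*I*√3 + (8 + 4*I*√3)) = (½)*(¼)*(5 + 6*I*√3) = 5/8 + 3*I*√3/4)
-62*(41 + s(-11)) = -62*(41 + (5/8 + 3*I*√3/4)) = -62*(333/8 + 3*I*√3/4) = -10323/4 - 93*I*√3/2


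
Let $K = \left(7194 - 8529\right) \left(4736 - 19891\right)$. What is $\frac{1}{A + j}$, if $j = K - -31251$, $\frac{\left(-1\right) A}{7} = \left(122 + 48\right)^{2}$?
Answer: $\frac{1}{20060876} \approx 4.9848 \cdot 10^{-8}$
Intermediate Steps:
$K = 20231925$ ($K = \left(-1335\right) \left(-15155\right) = 20231925$)
$A = -202300$ ($A = - 7 \left(122 + 48\right)^{2} = - 7 \cdot 170^{2} = \left(-7\right) 28900 = -202300$)
$j = 20263176$ ($j = 20231925 - -31251 = 20231925 + 31251 = 20263176$)
$\frac{1}{A + j} = \frac{1}{-202300 + 20263176} = \frac{1}{20060876}$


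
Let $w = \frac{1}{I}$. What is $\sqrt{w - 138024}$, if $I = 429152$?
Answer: $\frac{i \sqrt{1588754919403834}}{107288} \approx 371.52 i$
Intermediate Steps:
$w = \frac{1}{429152} \approx 2.3302 \cdot 10^{-6}$
$\sqrt{w - 138024} = \sqrt{\frac{1}{429152} - 138024} = \sqrt{- \frac{59233275647}{429152}} = \frac{i \sqrt{1588754919403834}}{107288}$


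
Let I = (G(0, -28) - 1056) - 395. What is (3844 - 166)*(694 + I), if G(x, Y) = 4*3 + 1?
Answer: -2736432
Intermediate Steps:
G(x, Y) = 13 (G(x, Y) = 12 + 1 = 13)
I = -1438 (I = (13 - 1056) - 395 = -1043 - 395 = -1438)
(3844 - 166)*(694 + I) = (3844 - 166)*(694 - 1438) = 3678*(-744) = -2736432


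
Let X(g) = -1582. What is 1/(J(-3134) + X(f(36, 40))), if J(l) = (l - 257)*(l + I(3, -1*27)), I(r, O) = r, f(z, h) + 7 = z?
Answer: 1/10615639 ≈ 9.4201e-8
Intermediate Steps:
f(z, h) = -7 + z
J(l) = (-257 + l)*(3 + l) (J(l) = (l - 257)*(l + 3) = (-257 + l)*(3 + l))
1/(J(-3134) + X(f(36, 40))) = 1/((-771 + (-3134)² - 254*(-3134)) - 1582) = 1/((-771 + 9821956 + 796036) - 1582) = 1/(10617221 - 1582) = 1/10615639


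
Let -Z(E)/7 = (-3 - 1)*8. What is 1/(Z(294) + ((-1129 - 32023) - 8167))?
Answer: -1/41095 ≈ -2.4334e-5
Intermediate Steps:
Z(E) = 224 (Z(E) = -7*(-3 - 1)*8 = -(-28)*8 = -7*(-32) = 224)
1/(Z(294) + ((-1129 - 32023) - 8167)) = 1/(224 + ((-1129 - 32023) - 8167)) = 1/(224 + (-33152 - 8167)) = 1/(224 - 41319) = 1/(-41095) = -1/41095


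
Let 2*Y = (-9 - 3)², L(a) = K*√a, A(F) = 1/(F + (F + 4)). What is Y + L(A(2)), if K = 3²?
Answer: 72 + 9*√2/4 ≈ 75.182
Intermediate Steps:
K = 9
A(F) = 1/(4 + 2*F) (A(F) = 1/(F + (4 + F)) = 1/(4 + 2*F))
L(a) = 9*√a
Y = 72 (Y = (-9 - 3)²/2 = (½)*(-12)² = (½)*144 = 72)
Y + L(A(2)) = 72 + 9*√(1/(2*(2 + 2))) = 72 + 9*√((½)/4) = 72 + 9*√((½)*(¼)) = 72 + 9*√(⅛) = 72 + 9*(√2/4) = 72 + 9*√2/4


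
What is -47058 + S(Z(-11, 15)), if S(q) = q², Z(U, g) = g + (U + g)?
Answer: -46697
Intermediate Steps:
Z(U, g) = U + 2*g
-47058 + S(Z(-11, 15)) = -47058 + (-11 + 2*15)² = -47058 + (-11 + 30)² = -47058 + 19² = -47058 + 361 = -46697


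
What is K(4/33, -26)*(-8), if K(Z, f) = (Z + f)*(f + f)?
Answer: -355264/33 ≈ -10766.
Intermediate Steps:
K(Z, f) = 2*f*(Z + f) (K(Z, f) = (Z + f)*(2*f) = 2*f*(Z + f))
K(4/33, -26)*(-8) = (2*(-26)*(4/33 - 26))*(-8) = (2*(-26)*(-854/33))*(-8) = (44408/33)*(-8) = -355264/33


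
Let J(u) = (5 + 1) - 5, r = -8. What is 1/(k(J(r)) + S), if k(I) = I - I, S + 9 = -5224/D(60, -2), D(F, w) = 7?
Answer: -7/5287 ≈ -0.0013240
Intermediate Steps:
J(u) = 1 (J(u) = 6 - 5 = 1)
S = -5287/7 (S = -9 - 5224/7 = -5287/7 ≈ -755.29)
k(I) = 0
1/(k(J(r)) + S) = 1/(0 - 5287/7) = 1/(-5287/7) = -7/5287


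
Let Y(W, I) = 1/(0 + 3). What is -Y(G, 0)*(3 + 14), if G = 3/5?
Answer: -17/3 ≈ -5.6667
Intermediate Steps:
G = 3/5 (G = 3*(1/5) = 3/5 ≈ 0.60000)
Y(W, I) = 1/3
-Y(G, 0)*(3 + 14) = -(3 + 14)/3 = -17/3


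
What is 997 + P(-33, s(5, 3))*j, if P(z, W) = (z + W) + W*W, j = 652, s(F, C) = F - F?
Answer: -20519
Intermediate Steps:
s(F, C) = 0
P(z, W) = W + z + W² (P(z, W) = (W + z) + W² = W + z + W²)
997 + P(-33, s(5, 3))*j = 997 + (0 - 33 + 0²)*652 = 997 + (0 - 33 + 0)*652 = 997 - 33*652 = 997 - 21516 = -20519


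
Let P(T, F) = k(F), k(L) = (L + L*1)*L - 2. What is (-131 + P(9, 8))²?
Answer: 25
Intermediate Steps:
k(L) = -2 + 2*L² (k(L) = (L + L)*L - 2 = (2*L)*L - 2 = 2*L² - 2 = -2 + 2*L²)
P(T, F) = -2 + 2*F²
(-131 + P(9, 8))² = (-131 + (-2 + 2*8²))² = (-131 + (-2 + 2*64))² = (-131 + (-2 + 128))² = (-131 + 126)² = (-5)² = 25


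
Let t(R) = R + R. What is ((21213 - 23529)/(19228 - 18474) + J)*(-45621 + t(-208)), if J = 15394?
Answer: -267124168060/377 ≈ -7.0855e+8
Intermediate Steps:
t(R) = 2*R
((21213 - 23529)/(19228 - 18474) + J)*(-45621 + t(-208)) = ((21213 - 23529)/(19228 - 18474) + 15394)*(-45621 + 2*(-208)) = (-2316/754 + 15394)*(-45621 - 416) = (-2316*1/754 + 15394)*(-46037) = (-1158/377 + 15394)*(-46037) = (5802380/377)*(-46037) = -267124168060/377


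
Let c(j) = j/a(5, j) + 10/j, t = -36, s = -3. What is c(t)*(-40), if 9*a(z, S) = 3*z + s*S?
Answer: 42980/369 ≈ 116.48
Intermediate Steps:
a(z, S) = -S/3 + z/3 (a(z, S) = (3*z - 3*S)/9 = (-3*S + 3*z)/9 = -S/3 + z/3)
c(j) = 10/j + j/(5/3 - j/3) (c(j) = j/(-j/3 + (⅓)*5) + 10/j = j/(-j/3 + 5/3) + 10/j = j/(5/3 - j/3) + 10/j = 10/j + j/(5/3 - j/3))
c(t)*(-40) = ((50 - 10*(-36) + 3*(-36)²)/((-36)*(5 - 1*(-36))))*(-40) = -(50 + 360 + 3*1296)/(36*(5 + 36))*(-40) = -1/36*(50 + 360 + 3888)/41*(-40) = -1/36*1/41*4298*(-40) = -2149/738*(-40) = 42980/369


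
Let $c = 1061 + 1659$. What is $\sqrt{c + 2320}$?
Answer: $12 \sqrt{35} \approx 70.993$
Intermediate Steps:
$c = 2720$
$\sqrt{c + 2320} = \sqrt{2720 + 2320} = \sqrt{5040} = 12 \sqrt{35}$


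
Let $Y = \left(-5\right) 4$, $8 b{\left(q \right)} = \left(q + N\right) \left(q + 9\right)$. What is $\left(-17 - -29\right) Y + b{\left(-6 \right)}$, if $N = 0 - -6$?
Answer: $-240$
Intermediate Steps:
$N = 6$ ($N = 0 + 6 = 6$)
$b{\left(q \right)} = \frac{\left(6 + q\right) \left(9 + q\right)}{8}$ ($b{\left(q \right)} = \frac{\left(q + 6\right) \left(q + 9\right)}{8} = \frac{\left(6 + q\right) \left(9 + q\right)}{8}$)
$Y = -20$
$\left(-17 - -29\right) Y + b{\left(-6 \right)} = \left(-17 - -29\right) \left(-20\right) + \left(\frac{27}{4} + \frac{\left(-6\right)^{2}}{8} + \frac{15}{8} \left(-6\right)\right) = \left(-17 + 29\right) \left(-20\right) + \left(\frac{27}{4} + \frac{1}{8} \cdot 36 - \frac{45}{4}\right) = 12 \left(-20\right) + \left(\frac{27}{4} + \frac{9}{2} - \frac{45}{4}\right) = -240 + 0 = -240$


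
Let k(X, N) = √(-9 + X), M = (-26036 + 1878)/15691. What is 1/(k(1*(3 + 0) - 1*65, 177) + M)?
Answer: -379063178/18064340115 - 246207481*I*√71/18064340115 ≈ -0.020984 - 0.11484*I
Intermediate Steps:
M = -24158/15691 (M = -24158*1/15691 = -24158/15691 ≈ -1.5396)
1/(k(1*(3 + 0) - 1*65, 177) + M) = 1/(√(-9 + (1*(3 + 0) - 1*65)) - 24158/15691) = 1/(√(-9 + (1*3 - 65)) - 24158/15691) = 1/(√(-9 + (3 - 65)) - 24158/15691) = 1/(√(-9 - 62) - 24158/15691) = 1/(√(-71) - 24158/15691) = 1/(I*√71 - 24158/15691) = 1/(-24158/15691 + I*√71)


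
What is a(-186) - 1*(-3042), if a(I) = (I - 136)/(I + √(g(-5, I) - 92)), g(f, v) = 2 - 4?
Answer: 52793436/17345 + 161*I*√94/17345 ≈ 3043.7 + 0.089994*I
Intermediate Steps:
g(f, v) = -2
a(I) = (-136 + I)/(I + I*√94) (a(I) = (I - 136)/(I + √(-2 - 92)) = (-136 + I)/(I + √(-94)) = (-136 + I)/(I + I*√94))
a(-186) - 1*(-3042) = (-136 - 186)/(-186 + I*√94) - 1*(-3042) = -322/(-186 + I*√94) + 3042 = 3042 - 322/(-186 + I*√94)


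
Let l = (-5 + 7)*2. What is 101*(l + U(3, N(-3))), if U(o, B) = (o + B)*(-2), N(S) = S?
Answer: 404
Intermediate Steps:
U(o, B) = -2*B - 2*o (U(o, B) = (B + o)*(-2) = -2*B - 2*o)
l = 4 (l = 2*2 = 4)
101*(l + U(3, N(-3))) = 101*(4 + (-2*(-3) - 2*3)) = 101*(4 + (6 - 6)) = 101*(4 + 0) = 101*4 = 404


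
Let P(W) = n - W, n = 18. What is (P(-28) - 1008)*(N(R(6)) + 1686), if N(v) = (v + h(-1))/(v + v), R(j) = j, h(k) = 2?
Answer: -4867720/3 ≈ -1.6226e+6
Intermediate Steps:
P(W) = 18 - W
N(v) = (2 + v)/(2*v) (N(v) = (v + 2)/(v + v) = (2 + v)/((2*v)) = (2 + v)*(1/(2*v)) = (2 + v)/(2*v))
(P(-28) - 1008)*(N(R(6)) + 1686) = ((18 - 1*(-28)) - 1008)*((1/2)*(2 + 6)/6 + 1686) = ((18 + 28) - 1008)*((1/2)*(1/6)*8 + 1686) = (46 - 1008)*(2/3 + 1686) = -962*5060/3 = -4867720/3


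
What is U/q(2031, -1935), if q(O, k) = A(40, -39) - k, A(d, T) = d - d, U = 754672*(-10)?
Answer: -1509344/387 ≈ -3900.1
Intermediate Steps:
U = -7546720
A(d, T) = 0
q(O, k) = -k (q(O, k) = 0 - k = -k)
U/q(2031, -1935) = -7546720/((-1*(-1935))) = -7546720/1935 = -7546720*1/1935 = -1509344/387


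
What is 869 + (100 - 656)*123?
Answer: -67519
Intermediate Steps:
869 + (100 - 656)*123 = 869 - 556*123 = 869 - 68388 = -67519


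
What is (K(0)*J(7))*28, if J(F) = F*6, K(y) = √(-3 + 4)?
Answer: 1176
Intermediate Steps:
K(y) = 1 (K(y) = √1 = 1)
J(F) = 6*F
(K(0)*J(7))*28 = (1*(6*7))*28 = (1*42)*28 = 42*28 = 1176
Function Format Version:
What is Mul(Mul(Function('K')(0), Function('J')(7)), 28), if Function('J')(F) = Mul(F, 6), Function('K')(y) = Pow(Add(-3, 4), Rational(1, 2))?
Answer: 1176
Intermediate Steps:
Function('K')(y) = 1 (Function('K')(y) = Pow(1, Rational(1, 2)) = 1)
Function('J')(F) = Mul(6, F)
Mul(Mul(Function('K')(0), Function('J')(7)), 28) = Mul(Mul(1, Mul(6, 7)), 28) = Mul(Mul(1, 42), 28) = Mul(42, 28) = 1176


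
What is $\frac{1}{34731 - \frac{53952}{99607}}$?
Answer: $\frac{99607}{3459396765} \approx 2.8793 \cdot 10^{-5}$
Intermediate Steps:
$\frac{1}{34731 - \frac{53952}{99607}} = \frac{1}{\frac{3459396765}{99607}} = \frac{99607}{3459396765}$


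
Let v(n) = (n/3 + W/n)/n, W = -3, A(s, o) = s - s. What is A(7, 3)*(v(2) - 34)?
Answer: 0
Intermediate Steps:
A(s, o) = 0
v(n) = (-3/n + n/3)/n (v(n) = (n/3 - 3/n)/n = (-3/n + n/3)/n)
A(7, 3)*(v(2) - 34) = 0*((⅓ - 3/2²) - 34) = 0*((⅓ - 3*¼) - 34) = 0*((⅓ - ¾) - 34) = 0*(-5/12 - 34) = 0*(-413/12) = 0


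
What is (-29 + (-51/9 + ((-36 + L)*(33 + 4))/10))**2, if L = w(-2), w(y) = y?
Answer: 6911641/225 ≈ 30718.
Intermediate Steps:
L = -2
(-29 + (-51/9 + ((-36 + L)*(33 + 4))/10))**2 = (-29 + (-51/9 + ((-36 - 2)*(33 + 4))/10))**2 = (-29 + (-51*1/9 - 38*37*(1/10)))**2 = (-29 + (-17/3 - 1406*1/10))**2 = (-29 + (-17/3 - 703/5))**2 = (-29 - 2194/15)**2 = (-2629/15)**2 = 6911641/225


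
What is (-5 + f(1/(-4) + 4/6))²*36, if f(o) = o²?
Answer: 483025/576 ≈ 838.58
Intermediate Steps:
(-5 + f(1/(-4) + 4/6))²*36 = (-5 + (1/(-4) + 4/6)²)²*36 = (-5 + (1*(-¼) + 4*(⅙))²)²*36 = (-5 + (-¼ + ⅔)²)²*36 = (-5 + (5/12)²)²*36 = (-5 + 25/144)²*36 = (-695/144)²*36 = (483025/20736)*36 = 483025/576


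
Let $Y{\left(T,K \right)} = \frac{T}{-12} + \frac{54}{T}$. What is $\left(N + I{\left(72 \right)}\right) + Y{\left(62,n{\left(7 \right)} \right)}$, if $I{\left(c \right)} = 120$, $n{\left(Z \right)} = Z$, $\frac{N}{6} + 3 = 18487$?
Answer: $\frac{20649665}{186} \approx 1.1102 \cdot 10^{5}$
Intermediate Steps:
$N = 110904$ ($N = -18 + 6 \cdot 18487 = -18 + 110922 = 110904$)
$Y{\left(T,K \right)} = \frac{54}{T} - \frac{T}{12}$ ($Y{\left(T,K \right)} = T \left(- \frac{1}{12}\right) + \frac{54}{T} = - \frac{T}{12} + \frac{54}{T} = \frac{54}{T} - \frac{T}{12}$)
$\left(N + I{\left(72 \right)}\right) + Y{\left(62,n{\left(7 \right)} \right)} = \left(110904 + 120\right) + \left(\frac{54}{62} - \frac{31}{6}\right) = 111024 + \left(54 \cdot \frac{1}{62} - \frac{31}{6}\right) = 111024 + \left(\frac{27}{31} - \frac{31}{6}\right) = 111024 - \frac{799}{186} = \frac{20649665}{186}$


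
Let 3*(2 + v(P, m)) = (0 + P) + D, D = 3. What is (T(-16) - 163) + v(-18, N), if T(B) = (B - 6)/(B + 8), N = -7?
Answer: -669/4 ≈ -167.25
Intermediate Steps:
T(B) = (-6 + B)/(8 + B)
v(P, m) = -1 + P/3 (v(P, m) = -2 + ((0 + P) + 3)/3 = -2 + (P + 3)/3 = -2 + (3 + P)/3 = -2 + (1 + P/3) = -1 + P/3)
(T(-16) - 163) + v(-18, N) = ((-6 - 16)/(8 - 16) - 163) + (-1 + (⅓)*(-18)) = (-22/(-8) - 163) + (-1 - 6) = (-⅛*(-22) - 163) - 7 = (11/4 - 163) - 7 = -641/4 - 7 = -669/4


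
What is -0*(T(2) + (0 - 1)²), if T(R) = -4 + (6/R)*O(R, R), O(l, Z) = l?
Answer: 0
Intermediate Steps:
T(R) = 2 (T(R) = -4 + (6/R)*R = -4 + 6 = 2)
-0*(T(2) + (0 - 1)²) = -0*(2 + (0 - 1)²) = -0*(2 + (-1)²) = -0*(2 + 1) = -0*3 = -4921*0 = 0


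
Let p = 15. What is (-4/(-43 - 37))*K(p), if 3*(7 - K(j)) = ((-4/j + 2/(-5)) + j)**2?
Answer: -83/27 ≈ -3.0741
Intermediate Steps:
K(j) = 7 - (-2/5 + j - 4/j)**2/3 (K(j) = 7 - ((-4/j + 2/(-5)) + j)**2/3 = 7 - ((-4/j + 2*(-1/5)) + j)**2/3 = 7 - ((-4/j - 2/5) + j)**2/3 = 7 - ((-2/5 - 4/j) + j)**2/3 = 7 - (-2/5 + j - 4/j)**2/3)
(-4/(-43 - 37))*K(p) = (-4/(-43 - 37))*(7 - 1/75*(20 - 5*15**2 + 2*15)**2/15**2) = (-4/(-80))*(7 - 1/75*1/225*(20 - 5*225 + 30)**2) = (-4*(-1/80))*(7 - 1/75*1/225*(20 - 1125 + 30)**2) = (7 - 1/75*1/225*(-1075)**2)/20 = (7 - 1/75*1/225*1155625)/20 = (7 - 1849/27)/20 = (1/20)*(-1660/27) = -83/27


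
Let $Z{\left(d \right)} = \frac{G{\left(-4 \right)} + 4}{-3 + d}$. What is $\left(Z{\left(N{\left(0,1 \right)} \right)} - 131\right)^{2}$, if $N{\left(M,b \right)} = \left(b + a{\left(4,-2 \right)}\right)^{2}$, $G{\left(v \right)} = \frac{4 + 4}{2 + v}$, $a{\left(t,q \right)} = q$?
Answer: $17161$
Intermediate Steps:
$G{\left(v \right)} = \frac{8}{2 + v}$
$N{\left(M,b \right)} = \left(-2 + b\right)^{2}$ ($N{\left(M,b \right)} = \left(b - 2\right)^{2} = \left(-2 + b\right)^{2}$)
$Z{\left(d \right)} = 0$ ($Z{\left(d \right)} = \frac{\frac{8}{2 - 4} + 4}{-3 + d} = \frac{\frac{8}{-2} + 4}{-3 + d} = \frac{8 \left(- \frac{1}{2}\right) + 4}{-3 + d} = \frac{-4 + 4}{-3 + d} = \frac{0}{-3 + d} = 0$)
$\left(Z{\left(N{\left(0,1 \right)} \right)} - 131\right)^{2} = \left(0 - 131\right)^{2} = \left(-131\right)^{2} = 17161$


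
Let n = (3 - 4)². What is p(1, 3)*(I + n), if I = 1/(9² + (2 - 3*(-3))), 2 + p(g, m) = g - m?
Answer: -93/23 ≈ -4.0435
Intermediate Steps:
p(g, m) = -2 + g - m (p(g, m) = -2 + (g - m) = -2 + g - m)
n = 1 (n = (-1)² = 1)
I = 1/92 (I = 1/(81 + (2 + 9)) = 1/(81 + 11) = 1/92 ≈ 0.010870)
p(1, 3)*(I + n) = (-2 + 1 - 1*3)*(1/92 + 1) = (-2 + 1 - 3)*(93/92) = -4*93/92 = -93/23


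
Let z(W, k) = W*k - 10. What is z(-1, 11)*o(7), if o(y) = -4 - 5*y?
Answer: 819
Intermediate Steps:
z(W, k) = -10 + W*k
z(-1, 11)*o(7) = (-10 - 1*11)*(-4 - 5*7) = (-10 - 11)*(-4 - 35) = -21*(-39) = 819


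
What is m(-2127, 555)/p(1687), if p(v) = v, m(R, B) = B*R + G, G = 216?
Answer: -1180269/1687 ≈ -699.63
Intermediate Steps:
m(R, B) = 216 + B*R (m(R, B) = B*R + 216 = 216 + B*R)
m(-2127, 555)/p(1687) = (216 + 555*(-2127))/1687 = (216 - 1180485)*(1/1687) = -1180269*1/1687 = -1180269/1687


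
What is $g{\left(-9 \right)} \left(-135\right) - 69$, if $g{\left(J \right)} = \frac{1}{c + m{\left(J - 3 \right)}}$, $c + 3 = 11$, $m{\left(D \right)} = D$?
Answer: $- \frac{141}{4} \approx -35.25$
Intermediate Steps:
$c = 8$ ($c = -3 + 11 = 8$)
$g{\left(J \right)} = \frac{1}{5 + J}$ ($g{\left(J \right)} = \frac{1}{8 + \left(J - 3\right)} = \frac{1}{8 + \left(-3 + J\right)} = \frac{1}{5 + J}$)
$g{\left(-9 \right)} \left(-135\right) - 69 = \frac{1}{5 - 9} \left(-135\right) - 69 = \frac{1}{-4} \left(-135\right) - 69 = \left(- \frac{1}{4}\right) \left(-135\right) - 69 = \frac{135}{4} - 69 = - \frac{141}{4}$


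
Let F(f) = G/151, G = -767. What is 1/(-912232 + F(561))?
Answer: -151/137747799 ≈ -1.0962e-6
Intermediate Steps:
F(f) = -767/151
1/(-912232 + F(561)) = 1/(-912232 - 767/151) = 1/(-137747799/151) = -151/137747799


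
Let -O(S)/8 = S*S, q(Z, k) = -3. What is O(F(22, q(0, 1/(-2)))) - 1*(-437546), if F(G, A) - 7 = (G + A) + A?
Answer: 433314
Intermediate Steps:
F(G, A) = 7 + G + 2*A (F(G, A) = 7 + ((G + A) + A) = 7 + ((A + G) + A) = 7 + (G + 2*A) = 7 + G + 2*A)
O(S) = -8*S² (O(S) = -8*S*S = -8*S²)
O(F(22, q(0, 1/(-2)))) - 1*(-437546) = -8*(7 + 22 + 2*(-3))² - 1*(-437546) = -8*(7 + 22 - 6)² + 437546 = -8*23² + 437546 = -8*529 + 437546 = -4232 + 437546 = 433314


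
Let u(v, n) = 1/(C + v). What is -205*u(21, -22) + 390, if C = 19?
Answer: 3079/8 ≈ 384.88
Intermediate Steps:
u(v, n) = 1/(19 + v)
-205*u(21, -22) + 390 = -205/(19 + 21) + 390 = -205/40 + 390 = -205*1/40 + 390 = -41/8 + 390 = 3079/8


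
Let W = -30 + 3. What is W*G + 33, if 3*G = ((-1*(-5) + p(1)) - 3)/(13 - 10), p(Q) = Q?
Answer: 24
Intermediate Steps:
W = -27
G = ⅓ (G = (((-1*(-5) + 1) - 3)/(13 - 10))/3 = (((5 + 1) - 3)/3)/3 = ((6 - 3)*(⅓))/3 = (3*(⅓))/3 = (⅓)*1 = ⅓ ≈ 0.33333)
W*G + 33 = -27*⅓ + 33 = -9 + 33 = 24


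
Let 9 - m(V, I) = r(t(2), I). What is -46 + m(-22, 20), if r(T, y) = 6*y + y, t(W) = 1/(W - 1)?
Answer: -177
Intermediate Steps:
t(W) = 1/(-1 + W)
r(T, y) = 7*y
m(V, I) = 9 - 7*I
-46 + m(-22, 20) = -46 + (9 - 7*20) = -46 + (9 - 140) = -46 - 131 = -177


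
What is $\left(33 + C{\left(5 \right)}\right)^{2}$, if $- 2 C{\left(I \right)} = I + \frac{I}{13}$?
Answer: $\frac{155236}{169} \approx 918.56$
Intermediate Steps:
$C{\left(I \right)} = - \frac{7 I}{13}$ ($C{\left(I \right)} = - \frac{I + \frac{I}{13}}{2} = - \frac{\frac{14}{13} I}{2} = - \frac{7 I}{13}$)
$\left(33 + C{\left(5 \right)}\right)^{2} = \left(33 - \frac{35}{13}\right)^{2} = \left(\frac{394}{13}\right)^{2} = \frac{155236}{169}$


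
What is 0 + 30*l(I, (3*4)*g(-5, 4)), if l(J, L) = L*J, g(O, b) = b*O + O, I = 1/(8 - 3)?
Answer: -1800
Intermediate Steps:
I = 1/5 ≈ 0.20000
g(O, b) = O + O*b (g(O, b) = O*b + O = O + O*b)
l(J, L) = J*L
0 + 30*l(I, (3*4)*g(-5, 4)) = 0 + 30*(((3*4)*(-5*(1 + 4)))/5) = 0 + 30*((12*(-5*5))/5) = 0 + 30*((12*(-25))/5) = 0 + 30*((1/5)*(-300)) = 0 + 30*(-60) = 0 - 1800 = -1800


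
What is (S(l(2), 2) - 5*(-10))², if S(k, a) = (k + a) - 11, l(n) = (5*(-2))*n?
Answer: 441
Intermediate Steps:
l(n) = -10*n
S(k, a) = -11 + a + k (S(k, a) = (a + k) - 11 = -11 + a + k)
(S(l(2), 2) - 5*(-10))² = ((-11 + 2 - 10*2) - 5*(-10))² = ((-11 + 2 - 20) + 50)² = (-29 + 50)² = 21² = 441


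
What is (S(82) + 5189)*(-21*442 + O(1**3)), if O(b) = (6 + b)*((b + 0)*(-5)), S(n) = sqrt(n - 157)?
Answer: -48345913 - 46585*I*sqrt(3) ≈ -4.8346e+7 - 80688.0*I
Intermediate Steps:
S(n) = sqrt(-157 + n)
O(b) = -5*b*(6 + b) (O(b) = (6 + b)*(b*(-5)) = (6 + b)*(-5*b) = -5*b*(6 + b))
(S(82) + 5189)*(-21*442 + O(1**3)) = (sqrt(-157 + 82) + 5189)*(-21*442 - 5*1**3*(6 + 1**3)) = (sqrt(-75) + 5189)*(-9282 - 5*1*(6 + 1)) = (5*I*sqrt(3) + 5189)*(-9282 - 5*1*7) = (5189 + 5*I*sqrt(3))*(-9282 - 35) = (5189 + 5*I*sqrt(3))*(-9317) = -48345913 - 46585*I*sqrt(3)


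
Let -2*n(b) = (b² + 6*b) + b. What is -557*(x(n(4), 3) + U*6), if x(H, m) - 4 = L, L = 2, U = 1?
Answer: -6684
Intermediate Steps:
n(b) = -7*b/2 - b²/2 (n(b) = -((b² + 6*b) + b)/2 = -(b² + 7*b)/2 = -7*b/2 - b²/2)
x(H, m) = 6 (x(H, m) = 4 + 2 = 6)
-557*(x(n(4), 3) + U*6) = -557*(6 + 1*6) = -557*(6 + 6) = -557*12 = -6684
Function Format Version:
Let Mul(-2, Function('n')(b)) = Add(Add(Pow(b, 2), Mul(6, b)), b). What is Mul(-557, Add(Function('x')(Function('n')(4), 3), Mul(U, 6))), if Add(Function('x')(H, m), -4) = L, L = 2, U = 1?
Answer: -6684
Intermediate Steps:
Function('n')(b) = Add(Mul(Rational(-7, 2), b), Mul(Rational(-1, 2), Pow(b, 2))) (Function('n')(b) = Mul(Rational(-1, 2), Add(Add(Pow(b, 2), Mul(6, b)), b)) = Mul(Rational(-1, 2), Add(Pow(b, 2), Mul(7, b))) = Add(Mul(Rational(-7, 2), b), Mul(Rational(-1, 2), Pow(b, 2))))
Function('x')(H, m) = 6 (Function('x')(H, m) = Add(4, 2) = 6)
Mul(-557, Add(Function('x')(Function('n')(4), 3), Mul(U, 6))) = Mul(-557, Add(6, Mul(1, 6))) = Mul(-557, Add(6, 6)) = Mul(-557, 12) = -6684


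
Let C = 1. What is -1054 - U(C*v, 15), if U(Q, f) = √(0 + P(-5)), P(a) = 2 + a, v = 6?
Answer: -1054 - I*√3 ≈ -1054.0 - 1.732*I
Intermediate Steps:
U(Q, f) = I*√3 (U(Q, f) = √(0 + (2 - 5)) = √(0 - 3) = √(-3) = I*√3)
-1054 - U(C*v, 15) = -1054 - I*√3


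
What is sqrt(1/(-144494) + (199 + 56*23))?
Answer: sqrt(31046353201038)/144494 ≈ 38.562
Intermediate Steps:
sqrt(1/(-144494) + (199 + 56*23)) = sqrt(-1/144494 + (199 + 1288)) = sqrt(-1/144494 + 1487) = sqrt(214862577/144494) = sqrt(31046353201038)/144494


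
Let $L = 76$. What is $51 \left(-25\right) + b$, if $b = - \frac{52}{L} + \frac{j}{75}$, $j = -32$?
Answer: $- \frac{1818458}{1425} \approx -1276.1$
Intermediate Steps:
$b = - \frac{1583}{1425}$ ($b = - \frac{52}{76} - \frac{32}{75} = \left(-52\right) \frac{1}{76} - \frac{32}{75} = - \frac{13}{19} - \frac{32}{75} = - \frac{1583}{1425} \approx -1.1109$)
$51 \left(-25\right) + b = 51 \left(-25\right) - \frac{1583}{1425} = -1275 - \frac{1583}{1425} = - \frac{1818458}{1425}$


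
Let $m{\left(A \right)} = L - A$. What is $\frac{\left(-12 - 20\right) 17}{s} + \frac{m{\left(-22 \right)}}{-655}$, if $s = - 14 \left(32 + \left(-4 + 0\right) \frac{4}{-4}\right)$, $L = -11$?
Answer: $\frac{43847}{41265} \approx 1.0626$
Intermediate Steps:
$m{\left(A \right)} = -11 - A$
$s = -504$ ($s = - 14 \left(32 - 4 \cdot 4 \left(- \frac{1}{4}\right)\right) = - 14 \left(32 - -4\right) = - 14 \left(32 + 4\right) = \left(-14\right) 36 = -504$)
$\frac{\left(-12 - 20\right) 17}{s} + \frac{m{\left(-22 \right)}}{-655} = \frac{\left(-12 - 20\right) 17}{-504} + \frac{-11 - -22}{-655} = \left(-32\right) 17 \left(- \frac{1}{504}\right) + \left(-11 + 22\right) \left(- \frac{1}{655}\right) = \left(-544\right) \left(- \frac{1}{504}\right) + 11 \left(- \frac{1}{655}\right) = \frac{68}{63} - \frac{11}{655} = \frac{43847}{41265}$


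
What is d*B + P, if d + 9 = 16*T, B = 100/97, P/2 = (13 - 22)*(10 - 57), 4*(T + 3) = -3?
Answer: 75162/97 ≈ 774.87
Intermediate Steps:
T = -15/4 (T = -3 + (¼)*(-3) = -3 - ¾ = -15/4 ≈ -3.7500)
P = 846 (P = 2*((13 - 22)*(10 - 57)) = 2*(-9*(-47)) = 2*423 = 846)
B = 100/97 (B = 100*(1/97) = 100/97 ≈ 1.0309)
d = -69 (d = -9 + 16*(-15/4) = -9 - 60 = -69)
d*B + P = -69*100/97 + 846 = -6900/97 + 846 = 75162/97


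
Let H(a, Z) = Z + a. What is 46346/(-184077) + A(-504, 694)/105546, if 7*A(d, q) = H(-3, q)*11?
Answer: -10947425045/45333379098 ≈ -0.24149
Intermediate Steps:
A(d, q) = -33/7 + 11*q/7 (A(d, q) = ((q - 3)*11)/7 = ((-3 + q)*11)/7 = (-33 + 11*q)/7 = -33/7 + 11*q/7)
46346/(-184077) + A(-504, 694)/105546 = 46346/(-184077) + (-33/7 + (11/7)*694)/105546 = 46346*(-1/184077) + (-33/7 + 7634/7)*(1/105546) = -46346/184077 + (7601/7)*(1/105546) = -46346/184077 + 7601/738822 = -10947425045/45333379098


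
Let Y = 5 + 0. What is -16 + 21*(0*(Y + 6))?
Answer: -16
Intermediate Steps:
Y = 5
-16 + 21*(0*(Y + 6)) = -16 + 21*(0*(5 + 6)) = -16 + 21*(0*11) = -16 + 21*0 = -16 + 0 = -16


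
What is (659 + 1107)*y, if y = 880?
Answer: 1554080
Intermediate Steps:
(659 + 1107)*y = (659 + 1107)*880 = 1766*880 = 1554080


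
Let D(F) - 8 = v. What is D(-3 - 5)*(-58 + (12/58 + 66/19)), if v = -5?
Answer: -89790/551 ≈ -162.96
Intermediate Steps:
D(F) = 3 (D(F) = 8 - 5 = 3)
D(-3 - 5)*(-58 + (12/58 + 66/19)) = 3*(-58 + (12/58 + 66/19)) = 3*(-58 + (12*(1/58) + 66*(1/19))) = 3*(-58 + (6/29 + 66/19)) = 3*(-58 + 2028/551) = 3*(-29930/551) = -89790/551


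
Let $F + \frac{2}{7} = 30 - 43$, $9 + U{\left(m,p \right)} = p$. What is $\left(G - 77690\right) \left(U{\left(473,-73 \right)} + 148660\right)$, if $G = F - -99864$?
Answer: $\frac{23048162250}{7} \approx 3.2926 \cdot 10^{9}$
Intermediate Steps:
$U{\left(m,p \right)} = -9 + p$
$F = - \frac{93}{7}$ ($F = - \frac{2}{7} + \left(30 - 43\right) = - \frac{2}{7} - 13 = - \frac{93}{7} \approx -13.286$)
$G = \frac{698955}{7}$ ($G = - \frac{93}{7} - -99864 = - \frac{93}{7} + 99864 = \frac{698955}{7} \approx 99851.0$)
$\left(G - 77690\right) \left(U{\left(473,-73 \right)} + 148660\right) = \left(\frac{698955}{7} - 77690\right) \left(\left(-9 - 73\right) + 148660\right) = \frac{155125 \left(-82 + 148660\right)}{7} = \frac{155125}{7} \cdot 148578 = \frac{23048162250}{7}$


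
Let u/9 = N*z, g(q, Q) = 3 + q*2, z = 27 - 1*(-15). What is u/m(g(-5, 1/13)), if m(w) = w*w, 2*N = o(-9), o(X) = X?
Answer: -243/7 ≈ -34.714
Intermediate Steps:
N = -9/2 (N = (½)*(-9) = -9/2 ≈ -4.5000)
z = 42 (z = 27 + 15 = 42)
g(q, Q) = 3 + 2*q
m(w) = w²
u = -1701 (u = 9*(-9/2*42) = 9*(-189) = -1701)
u/m(g(-5, 1/13)) = -1701/(3 + 2*(-5))² = -1701/(3 - 10)² = -1701/((-7)²) = -1701/49 = -1701*1/49 = -243/7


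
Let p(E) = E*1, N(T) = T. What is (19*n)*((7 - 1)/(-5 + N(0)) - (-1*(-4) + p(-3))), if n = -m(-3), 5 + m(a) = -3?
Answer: -1672/5 ≈ -334.40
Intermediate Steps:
m(a) = -8 (m(a) = -5 - 3 = -8)
p(E) = E
n = 8 (n = -1*(-8) = 8)
(19*n)*((7 - 1)/(-5 + N(0)) - (-1*(-4) + p(-3))) = (19*8)*((7 - 1)/(-5 + 0) - (-1*(-4) - 3)) = 152*(6/(-5) - (4 - 3)) = 152*(6*(-⅕) - 1*1) = 152*(-6/5 - 1) = 152*(-11/5) = -1672/5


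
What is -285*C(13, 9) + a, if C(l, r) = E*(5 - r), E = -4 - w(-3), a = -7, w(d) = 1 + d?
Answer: -2287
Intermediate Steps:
E = -2 (E = -4 - (1 - 3) = -4 - 1*(-2) = -4 + 2 = -2)
C(l, r) = -10 + 2*r (C(l, r) = -2*(5 - r) = -10 + 2*r)
-285*C(13, 9) + a = -285*(-10 + 2*9) - 7 = -285*(-10 + 18) - 7 = -285*8 - 7 = -2280 - 7 = -2287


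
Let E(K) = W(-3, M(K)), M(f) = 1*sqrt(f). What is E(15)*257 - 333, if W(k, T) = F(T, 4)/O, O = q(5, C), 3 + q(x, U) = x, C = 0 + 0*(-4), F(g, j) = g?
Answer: -333 + 257*sqrt(15)/2 ≈ 164.68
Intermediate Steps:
C = 0 (C = 0 + 0 = 0)
q(x, U) = -3 + x
O = 2 (O = -3 + 5 = 2)
M(f) = sqrt(f)
W(k, T) = T/2
E(K) = sqrt(K)/2
E(15)*257 - 333 = (sqrt(15)/2)*257 - 333 = 257*sqrt(15)/2 - 333 = -333 + 257*sqrt(15)/2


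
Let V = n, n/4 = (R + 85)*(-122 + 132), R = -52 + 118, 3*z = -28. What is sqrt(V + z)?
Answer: 2*sqrt(13569)/3 ≈ 77.657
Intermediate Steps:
z = -28/3 (z = (1/3)*(-28) = -28/3 ≈ -9.3333)
R = 66
n = 6040 (n = 4*((66 + 85)*(-122 + 132)) = 4*(151*10) = 4*1510 = 6040)
V = 6040
sqrt(V + z) = sqrt(6040 - 28/3) = sqrt(18092/3) = 2*sqrt(13569)/3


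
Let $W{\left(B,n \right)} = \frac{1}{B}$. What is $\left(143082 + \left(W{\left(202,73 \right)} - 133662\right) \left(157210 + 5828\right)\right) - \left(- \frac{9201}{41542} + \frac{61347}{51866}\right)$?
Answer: $- \frac{1185565264029888843267}{54404088643} \approx -2.1792 \cdot 10^{10}$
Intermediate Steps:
$\left(143082 + \left(W{\left(202,73 \right)} - 133662\right) \left(157210 + 5828\right)\right) - \left(- \frac{9201}{41542} + \frac{61347}{51866}\right) = \left(143082 + \left(\frac{1}{202} - 133662\right) \left(157210 + 5828\right)\right) - \left(- \frac{9201}{41542} + \frac{61347}{51866}\right) = \left(143082 + \left(\frac{1}{202} - 133662\right) 163038\right) - \frac{517814502}{538654343} = \left(143082 - \frac{2200990419237}{101}\right) + \left(\frac{9201}{41542} - \frac{61347}{51866}\right) = \left(143082 - \frac{2200990419237}{101}\right) - \frac{517814502}{538654343} = - \frac{2200975967955}{101} - \frac{517814502}{538654343} = - \frac{1185565264029888843267}{54404088643}$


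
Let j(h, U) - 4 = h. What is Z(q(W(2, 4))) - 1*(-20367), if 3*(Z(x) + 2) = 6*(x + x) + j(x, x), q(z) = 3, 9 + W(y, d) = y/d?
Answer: 61138/3 ≈ 20379.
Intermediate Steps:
W(y, d) = -9 + y/d
j(h, U) = 4 + h
Z(x) = -⅔ + 13*x/3 (Z(x) = -2 + (6*(x + x) + (4 + x))/3 = -2 + (6*(2*x) + (4 + x))/3 = -2 + (12*x + (4 + x))/3 = -2 + (4 + 13*x)/3 = -2 + (4/3 + 13*x/3) = -⅔ + 13*x/3)
Z(q(W(2, 4))) - 1*(-20367) = (-⅔ + (13/3)*3) - 1*(-20367) = (-⅔ + 13) + 20367 = 37/3 + 20367 = 61138/3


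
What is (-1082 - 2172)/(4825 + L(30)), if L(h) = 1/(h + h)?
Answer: -195240/289501 ≈ -0.67440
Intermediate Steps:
L(h) = 1/(2*h)
(-1082 - 2172)/(4825 + L(30)) = (-1082 - 2172)/(4825 + (1/2)/30) = -3254/(4825 + (1/2)*(1/30)) = -3254/(4825 + 1/60) = -3254/289501/60 = -3254*60/289501 = -195240/289501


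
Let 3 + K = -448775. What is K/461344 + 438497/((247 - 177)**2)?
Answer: 25012368471/282573200 ≈ 88.516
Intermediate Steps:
K = -448778 (K = -3 - 448775 = -448778)
K/461344 + 438497/((247 - 177)**2) = -448778/461344 + 438497/((247 - 177)**2) = -448778*1/461344 + 438497/(70**2) = -224389/230672 + 438497/4900 = 25012368471/282573200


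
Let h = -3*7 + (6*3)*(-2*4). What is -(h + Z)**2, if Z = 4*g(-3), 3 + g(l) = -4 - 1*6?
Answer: -47089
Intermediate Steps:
g(l) = -13 (g(l) = -3 + (-4 - 1*6) = -3 + (-4 - 6) = -3 - 10 = -13)
Z = -52 (Z = 4*(-13) = -52)
h = -165 (h = -21 + 18*(-8) = -21 - 144 = -165)
-(h + Z)**2 = -(-165 - 52)**2 = -1*(-217)**2 = -1*47089 = -47089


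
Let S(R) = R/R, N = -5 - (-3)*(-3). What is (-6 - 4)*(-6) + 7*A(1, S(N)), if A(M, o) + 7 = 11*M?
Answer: 88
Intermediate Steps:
N = -14 (N = -5 - 1*9 = -5 - 9 = -14)
S(R) = 1
A(M, o) = -7 + 11*M
(-6 - 4)*(-6) + 7*A(1, S(N)) = (-6 - 4)*(-6) + 7*(-7 + 11*1) = -10*(-6) + 7*(-7 + 11) = 60 + 7*4 = 60 + 28 = 88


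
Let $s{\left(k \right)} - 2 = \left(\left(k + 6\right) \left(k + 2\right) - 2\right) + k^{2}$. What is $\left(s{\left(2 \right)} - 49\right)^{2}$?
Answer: $169$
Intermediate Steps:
$s{\left(k \right)} = k^{2} + \left(2 + k\right) \left(6 + k\right)$ ($s{\left(k \right)} = 2 + \left(\left(\left(k + 6\right) \left(k + 2\right) - 2\right) + k^{2}\right) = 2 + \left(\left(\left(6 + k\right) \left(2 + k\right) - 2\right) + k^{2}\right) = 2 + \left(\left(\left(2 + k\right) \left(6 + k\right) - 2\right) + k^{2}\right) = 2 + \left(\left(-2 + \left(2 + k\right) \left(6 + k\right)\right) + k^{2}\right) = 2 + \left(-2 + k^{2} + \left(2 + k\right) \left(6 + k\right)\right) = k^{2} + \left(2 + k\right) \left(6 + k\right)$)
$\left(s{\left(2 \right)} - 49\right)^{2} = \left(\left(12 + 2 \cdot 2^{2} + 8 \cdot 2\right) - 49\right)^{2} = \left(\left(12 + 2 \cdot 4 + 16\right) - 49\right)^{2} = \left(\left(12 + 8 + 16\right) - 49\right)^{2} = \left(36 - 49\right)^{2} = \left(-13\right)^{2} = 169$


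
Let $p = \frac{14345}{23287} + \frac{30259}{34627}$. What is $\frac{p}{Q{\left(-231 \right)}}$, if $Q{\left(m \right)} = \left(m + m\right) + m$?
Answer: $- \frac{19069296}{8869948439} \approx -0.0021499$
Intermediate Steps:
$Q{\left(m \right)} = 3 m$ ($Q{\left(m \right)} = 2 m + m = 3 m$)
$p = \frac{1201365648}{806358949}$ ($p = 14345 \cdot \frac{1}{23287} + 30259 \cdot \frac{1}{34627} = \frac{14345}{23287} + \frac{30259}{34627} = \frac{1201365648}{806358949} \approx 1.4899$)
$\frac{p}{Q{\left(-231 \right)}} = \frac{1201365648}{806358949 \cdot 3 \left(-231\right)} = \frac{1201365648}{806358949 \left(-693\right)} = \frac{1201365648}{806358949} \left(- \frac{1}{693}\right) = - \frac{19069296}{8869948439}$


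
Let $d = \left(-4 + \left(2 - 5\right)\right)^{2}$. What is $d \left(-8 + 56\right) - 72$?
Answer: $2280$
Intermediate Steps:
$d = 49$ ($d = \left(-4 + \left(2 - 5\right)\right)^{2} = \left(-4 - 3\right)^{2} = \left(-7\right)^{2} = 49$)
$d \left(-8 + 56\right) - 72 = 49 \left(-8 + 56\right) - 72 = 49 \cdot 48 - 72 = 2352 - 72 = 2280$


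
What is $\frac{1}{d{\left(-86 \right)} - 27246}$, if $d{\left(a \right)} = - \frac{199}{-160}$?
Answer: $- \frac{160}{4359161} \approx -3.6704 \cdot 10^{-5}$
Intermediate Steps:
$d{\left(a \right)} = \frac{199}{160}$ ($d{\left(a \right)} = \left(-199\right) \left(- \frac{1}{160}\right) = \frac{199}{160}$)
$\frac{1}{d{\left(-86 \right)} - 27246} = \frac{1}{\frac{199}{160} - 27246} = \frac{1}{- \frac{4359161}{160}} = - \frac{160}{4359161}$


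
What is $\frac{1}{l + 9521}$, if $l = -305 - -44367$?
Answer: $\frac{1}{53583} \approx 1.8663 \cdot 10^{-5}$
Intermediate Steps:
$l = 44062$ ($l = -305 + 44367 = 44062$)
$\frac{1}{l + 9521} = \frac{1}{44062 + 9521} = \frac{1}{53583}$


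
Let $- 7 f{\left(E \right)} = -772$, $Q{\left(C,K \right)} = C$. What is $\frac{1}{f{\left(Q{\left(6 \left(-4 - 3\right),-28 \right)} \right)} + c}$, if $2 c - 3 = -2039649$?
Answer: $- \frac{7}{7137989} \approx -9.8067 \cdot 10^{-7}$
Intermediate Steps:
$c = -1019823$ ($c = \frac{3}{2} + \frac{1}{2} \left(-2039649\right) = \frac{3}{2} - \frac{2039649}{2} = -1019823$)
$f{\left(E \right)} = \frac{772}{7}$ ($f{\left(E \right)} = \left(- \frac{1}{7}\right) \left(-772\right) = \frac{772}{7}$)
$\frac{1}{f{\left(Q{\left(6 \left(-4 - 3\right),-28 \right)} \right)} + c} = \frac{1}{\frac{772}{7} - 1019823} = \frac{1}{- \frac{7137989}{7}} = - \frac{7}{7137989}$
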